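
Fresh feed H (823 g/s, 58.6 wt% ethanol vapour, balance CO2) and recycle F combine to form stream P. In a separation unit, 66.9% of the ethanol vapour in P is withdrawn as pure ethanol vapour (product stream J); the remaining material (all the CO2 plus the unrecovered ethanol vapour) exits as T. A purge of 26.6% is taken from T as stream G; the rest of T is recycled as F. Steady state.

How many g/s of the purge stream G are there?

396.8 g/s

CO2 enters only via H and leaves only via the purge: 823×0.414 = 0.266×(CO2 in T), and the separation unit passes all CO2, so CO2 in P = CO2 in T = 1280.9 g/s.
ethanol vapour in P: m_A = 823×0.586 + (1−0.266)·(1−0.669)·m_A, so m_A = 482.28/0.7570 = 637.05 g/s.
T = (1−0.669)×637.05 + 1280.9 = 1491.8 g/s.
Purge G = 0.266×1491.8 = 396.81 g/s.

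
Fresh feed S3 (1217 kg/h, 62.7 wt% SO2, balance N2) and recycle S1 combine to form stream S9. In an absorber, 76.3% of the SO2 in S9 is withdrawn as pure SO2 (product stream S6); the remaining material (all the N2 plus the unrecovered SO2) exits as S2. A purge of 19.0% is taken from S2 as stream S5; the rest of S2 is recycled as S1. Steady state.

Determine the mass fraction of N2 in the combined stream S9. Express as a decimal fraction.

N2 enters only via S3 and leaves only via the purge: 1217×0.373 = 0.190×(N2 in S2), and the absorber passes all N2, so N2 in S9 = N2 in S2 = 2389.2 kg/h.
SO2 in S9: m_A = 1217×0.627 + (1−0.190)·(1−0.763)·m_A, so m_A = 763.06/0.8080 = 944.34 kg/h.
S9 = 944.34 + 2389.2 = 3333.5 kg/h.
N2 fraction in S9 = 2389.2/3333.5 = 0.717.

0.717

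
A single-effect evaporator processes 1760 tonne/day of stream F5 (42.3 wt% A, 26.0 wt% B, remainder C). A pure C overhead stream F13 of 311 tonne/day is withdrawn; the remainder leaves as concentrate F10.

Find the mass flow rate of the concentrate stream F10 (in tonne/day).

Concentrate = 1760 − 311 = 1449 tonne/day.

1449 tonne/day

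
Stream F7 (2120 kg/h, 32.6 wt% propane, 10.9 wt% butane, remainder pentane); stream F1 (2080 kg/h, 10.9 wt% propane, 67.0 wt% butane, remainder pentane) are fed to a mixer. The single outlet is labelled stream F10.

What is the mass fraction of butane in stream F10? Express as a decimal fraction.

0.387

Total flow out = 2120 + 2080 = 4200 kg/h.
butane in = 2120×0.109 + 2080×0.670 = 1624.7 kg/h.
butane mass fraction in F10 = 1624.7/4200 = 0.387.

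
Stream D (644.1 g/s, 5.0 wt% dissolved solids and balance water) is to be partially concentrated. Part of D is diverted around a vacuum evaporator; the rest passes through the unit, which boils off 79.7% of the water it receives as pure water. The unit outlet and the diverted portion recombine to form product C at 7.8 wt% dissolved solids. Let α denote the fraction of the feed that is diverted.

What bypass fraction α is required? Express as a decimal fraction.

All 644.1×0.050 = 32.205 g/s of dissolved solids reaches C, so C = 32.205/0.078 = 412.88 g/s and vapour = 231.22 g/s.
The evaporator receives (1−α)·644.1 of feed at 0.950 water and removes 0.797 of that water:
0.797×0.950×(1−α)×644.1 = 231.22
(1−α) = 231.22/487.68 = 0.4741;  α = 0.5259.

0.526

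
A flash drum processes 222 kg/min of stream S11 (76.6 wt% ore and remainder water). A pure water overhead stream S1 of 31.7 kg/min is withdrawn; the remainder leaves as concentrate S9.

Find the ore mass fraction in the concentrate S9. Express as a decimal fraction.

ore is not removed: 222×0.766 = 170.05 kg/min of ore enters S9.
Concentrate = 222 − 31.7 = 190.3 kg/min.
Mass fraction = 170.05/190.3 = 0.894.

0.894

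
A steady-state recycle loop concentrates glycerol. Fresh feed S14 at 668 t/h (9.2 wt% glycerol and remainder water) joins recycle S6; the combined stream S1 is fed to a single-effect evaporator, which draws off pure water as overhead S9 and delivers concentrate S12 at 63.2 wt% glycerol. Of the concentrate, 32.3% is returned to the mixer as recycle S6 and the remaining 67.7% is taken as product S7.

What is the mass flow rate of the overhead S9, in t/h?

570.8 t/h

Overall glycerol balance (none leaves overhead): glycerol in fresh feed = glycerol in product, i.e. 668×0.092 = (1−0.323)·S12·0.632.
S12 = 61.456/(0.632×0.677) = 143.63 t/h.
Recycle S6 = 0.323×143.63 = 46.394 t/h.
Combined feed S1 = 668 + 46.394 = 714.39 t/h.
Overhead S9 = S1 − S12 = 714.39 − 143.63 = 570.76 t/h.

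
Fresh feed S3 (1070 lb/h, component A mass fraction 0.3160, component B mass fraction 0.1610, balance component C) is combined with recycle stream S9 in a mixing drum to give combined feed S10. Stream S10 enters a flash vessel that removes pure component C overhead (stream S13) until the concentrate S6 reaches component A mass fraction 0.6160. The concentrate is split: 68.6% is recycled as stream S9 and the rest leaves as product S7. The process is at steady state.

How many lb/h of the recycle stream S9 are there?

Overall component A balance (none leaves overhead): component A in fresh feed = component A in product, i.e. 1070×0.316 = (1−0.686)·S6·0.616.
S6 = 338.12/(0.616×0.314) = 1748.1 lb/h.
Recycle S9 = 0.686×1748.1 = 1199.2 lb/h.

1199 lb/h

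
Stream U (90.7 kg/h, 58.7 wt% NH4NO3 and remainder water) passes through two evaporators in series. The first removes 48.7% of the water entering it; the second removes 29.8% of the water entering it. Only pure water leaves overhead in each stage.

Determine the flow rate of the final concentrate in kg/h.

66.73 kg/h

water in feed = 90.7×0.413 = 37.459 kg/h.
After stage 1: water left = (1−0.487)×37.459 = 19.217; stream total = 72.457 kg/h.
After stage 2: water left = (1−0.298)×19.217 = 13.49; final concentrate = 66.731 kg/h.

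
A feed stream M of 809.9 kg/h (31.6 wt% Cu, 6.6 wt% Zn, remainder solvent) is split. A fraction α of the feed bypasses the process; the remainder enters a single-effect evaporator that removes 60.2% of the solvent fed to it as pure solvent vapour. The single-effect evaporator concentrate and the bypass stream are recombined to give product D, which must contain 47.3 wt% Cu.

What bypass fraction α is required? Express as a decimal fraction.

0.108

All 809.9×0.316 = 255.93 kg/h of Cu reaches D, so D = 255.93/0.473 = 541.07 kg/h and vapour = 268.83 kg/h.
The evaporator receives (1−α)·809.9 of feed at 0.618 solvent and removes 0.602 of that solvent:
0.602×0.618×(1−α)×809.9 = 268.83
(1−α) = 268.83/301.31 = 0.8922;  α = 0.1078.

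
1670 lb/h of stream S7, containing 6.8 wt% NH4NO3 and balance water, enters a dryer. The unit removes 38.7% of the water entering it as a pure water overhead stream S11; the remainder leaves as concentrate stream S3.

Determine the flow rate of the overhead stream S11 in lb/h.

water entering = 1670×0.932 = 1556.4 lb/h; overhead removed = 0.387×1556.4 = 602.34 lb/h.

602.3 lb/h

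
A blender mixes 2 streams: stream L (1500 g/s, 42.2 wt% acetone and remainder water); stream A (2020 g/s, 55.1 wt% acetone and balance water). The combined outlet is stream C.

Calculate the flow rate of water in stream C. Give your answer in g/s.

1774 g/s

water out = water in = 1500×0.578 + 2020×0.449 = 1774 g/s.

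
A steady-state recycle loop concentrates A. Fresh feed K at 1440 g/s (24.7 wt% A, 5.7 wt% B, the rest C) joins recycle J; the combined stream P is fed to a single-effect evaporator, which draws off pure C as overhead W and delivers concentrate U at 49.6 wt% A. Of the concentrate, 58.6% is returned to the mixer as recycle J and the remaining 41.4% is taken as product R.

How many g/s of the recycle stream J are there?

Overall A balance (none leaves overhead): A in fresh feed = A in product, i.e. 1440×0.247 = (1−0.586)·U·0.496.
U = 355.68/(0.496×0.414) = 1732.1 g/s.
Recycle J = 0.586×1732.1 = 1015 g/s.

1015 g/s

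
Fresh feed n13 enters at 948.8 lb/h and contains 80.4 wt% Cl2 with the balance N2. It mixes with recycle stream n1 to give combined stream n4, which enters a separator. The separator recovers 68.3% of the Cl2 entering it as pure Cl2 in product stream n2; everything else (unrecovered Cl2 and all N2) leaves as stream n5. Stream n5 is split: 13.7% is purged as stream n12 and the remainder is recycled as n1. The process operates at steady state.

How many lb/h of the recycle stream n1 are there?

N2 enters only via n13 and leaves only via the purge: 948.8×0.196 = 0.137×(N2 in n5), and the separator passes all N2, so N2 in n4 = N2 in n5 = 1357.4 lb/h.
Cl2 in n4: m_A = 948.8×0.804 + (1−0.137)·(1−0.683)·m_A, so m_A = 762.84/0.7264 = 1050.1 lb/h.
n5 = (1−0.683)×1050.1 + 1357.4 = 1690.3 lb/h.
Recycle n1 = (1−0.137)×1690.3 = 1458.7 lb/h.

1459 lb/h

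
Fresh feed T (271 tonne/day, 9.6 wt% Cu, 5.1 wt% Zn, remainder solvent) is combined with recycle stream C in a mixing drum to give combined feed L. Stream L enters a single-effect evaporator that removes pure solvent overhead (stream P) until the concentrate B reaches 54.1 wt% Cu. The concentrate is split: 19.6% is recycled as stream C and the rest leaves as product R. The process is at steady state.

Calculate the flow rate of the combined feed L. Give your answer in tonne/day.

Overall Cu balance (none leaves overhead): Cu in fresh feed = Cu in product, i.e. 271×0.096 = (1−0.196)·B·0.541.
B = 26.016/(0.541×0.804) = 59.812 tonne/day.
Recycle C = 0.196×59.812 = 11.723 tonne/day.
Combined feed L = 271 + 11.723 = 282.72 tonne/day.

282.7 tonne/day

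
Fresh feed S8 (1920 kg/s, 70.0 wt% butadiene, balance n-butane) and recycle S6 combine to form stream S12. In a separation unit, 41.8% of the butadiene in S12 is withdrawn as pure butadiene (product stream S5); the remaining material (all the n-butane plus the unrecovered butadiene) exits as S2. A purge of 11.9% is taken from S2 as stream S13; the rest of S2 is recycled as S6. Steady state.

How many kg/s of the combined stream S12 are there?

7599 kg/s

n-butane enters only via S8 and leaves only via the purge: 1920×0.300 = 0.119×(n-butane in S2), and the separation unit passes all n-butane, so n-butane in S12 = n-butane in S2 = 4840.3 kg/s.
butadiene in S12: m_A = 1920×0.700 + (1−0.119)·(1−0.418)·m_A, so m_A = 1344/0.4873 = 2758.3 kg/s.
S12 = 2758.3 + 4840.3 = 7598.6 kg/s.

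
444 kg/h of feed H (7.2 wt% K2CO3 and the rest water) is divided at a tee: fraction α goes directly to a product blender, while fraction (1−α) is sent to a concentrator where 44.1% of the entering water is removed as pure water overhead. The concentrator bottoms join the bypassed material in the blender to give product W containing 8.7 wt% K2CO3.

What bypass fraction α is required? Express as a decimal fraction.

All 444×0.072 = 31.968 kg/h of K2CO3 reaches W, so W = 31.968/0.087 = 367.45 kg/h and vapour = 76.552 kg/h.
The evaporator receives (1−α)·444 of feed at 0.928 water and removes 0.441 of that water:
0.441×0.928×(1−α)×444 = 76.552
(1−α) = 76.552/181.71 = 0.4213;  α = 0.5787.

0.579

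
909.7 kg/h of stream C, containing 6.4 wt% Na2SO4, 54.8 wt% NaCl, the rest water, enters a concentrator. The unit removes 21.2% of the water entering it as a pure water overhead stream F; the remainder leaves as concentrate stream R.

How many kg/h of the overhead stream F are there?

water entering = 909.7×0.388 = 352.96 kg/h; overhead removed = 0.212×352.96 = 74.828 kg/h.

74.83 kg/h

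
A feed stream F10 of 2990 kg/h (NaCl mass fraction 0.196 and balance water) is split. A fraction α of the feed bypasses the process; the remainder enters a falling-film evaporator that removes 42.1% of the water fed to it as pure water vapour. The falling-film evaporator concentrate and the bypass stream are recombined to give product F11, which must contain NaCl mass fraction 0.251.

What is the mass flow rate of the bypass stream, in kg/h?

All 2990×0.196 = 586.04 kg/h of NaCl reaches F11, so F11 = 586.04/0.251 = 2334.8 kg/h and vapour = 655.18 kg/h.
The evaporator receives (1−α)·2990 of feed at 0.804 water and removes 0.421 of that water:
0.421×0.804×(1−α)×2990 = 655.18
(1−α) = 655.18/1012.1 = 0.6474;  α = 0.3526.
Bypass flow = 0.3526×2990 = 1054.4 kg/h.

1054 kg/h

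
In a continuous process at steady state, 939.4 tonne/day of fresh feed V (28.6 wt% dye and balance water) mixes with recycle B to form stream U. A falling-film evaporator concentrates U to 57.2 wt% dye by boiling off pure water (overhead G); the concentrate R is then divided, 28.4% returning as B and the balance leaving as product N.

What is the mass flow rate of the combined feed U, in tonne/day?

Overall dye balance (none leaves overhead): dye in fresh feed = dye in product, i.e. 939.4×0.286 = (1−0.284)·R·0.572.
R = 268.67/(0.572×0.716) = 656.01 tonne/day.
Recycle B = 0.284×656.01 = 186.31 tonne/day.
Combined feed U = 939.4 + 186.31 = 1125.7 tonne/day.

1126 tonne/day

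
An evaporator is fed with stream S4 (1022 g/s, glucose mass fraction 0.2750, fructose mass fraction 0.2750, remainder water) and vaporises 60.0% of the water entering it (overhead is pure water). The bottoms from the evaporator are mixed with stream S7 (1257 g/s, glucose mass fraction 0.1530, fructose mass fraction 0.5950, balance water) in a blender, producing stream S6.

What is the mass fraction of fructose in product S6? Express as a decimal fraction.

0.5137

Vapour removed = 0.600×0.450×1022 = 275.94 g/s; concentrate = 746.06 g/s.
fructose reaching the mixer = 281.05 (from concentrate) + 1257×0.595 = 1029 g/s.
Product flow = 746.06 + 1257 = 2003.1 g/s; fructose fraction = 0.5137.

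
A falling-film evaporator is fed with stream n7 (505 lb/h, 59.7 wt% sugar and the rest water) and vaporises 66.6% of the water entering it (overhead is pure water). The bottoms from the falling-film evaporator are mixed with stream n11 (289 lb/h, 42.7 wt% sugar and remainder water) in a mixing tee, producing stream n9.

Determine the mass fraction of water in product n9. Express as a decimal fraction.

Vapour removed = 0.666×0.403×505 = 135.54 lb/h; concentrate = 369.46 lb/h.
water reaching the mixer = 67.974 (from concentrate) + 289×0.573 = 233.57 lb/h.
Product flow = 369.46 + 289 = 658.46 lb/h; water fraction = 0.355.

0.355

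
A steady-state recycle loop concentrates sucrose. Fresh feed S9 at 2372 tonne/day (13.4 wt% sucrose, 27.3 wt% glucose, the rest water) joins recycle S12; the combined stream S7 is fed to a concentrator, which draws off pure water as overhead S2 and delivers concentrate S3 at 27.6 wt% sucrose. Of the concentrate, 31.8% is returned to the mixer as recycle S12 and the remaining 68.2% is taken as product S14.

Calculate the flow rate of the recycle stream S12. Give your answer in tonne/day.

537 tonne/day

Overall sucrose balance (none leaves overhead): sucrose in fresh feed = sucrose in product, i.e. 2372×0.134 = (1−0.318)·S3·0.276.
S3 = 317.85/(0.276×0.682) = 1688.6 tonne/day.
Recycle S12 = 0.318×1688.6 = 536.97 tonne/day.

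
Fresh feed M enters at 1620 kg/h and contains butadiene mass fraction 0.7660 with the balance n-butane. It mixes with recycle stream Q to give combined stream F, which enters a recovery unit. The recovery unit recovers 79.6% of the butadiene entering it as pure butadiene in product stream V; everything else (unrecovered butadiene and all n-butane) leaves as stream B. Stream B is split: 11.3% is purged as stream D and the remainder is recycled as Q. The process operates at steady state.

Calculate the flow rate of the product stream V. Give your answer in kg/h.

1206 kg/h

butadiene in F: m_A = 1620×0.766 + (1−0.113)·(1−0.796)·m_A, so m_A = 1240.9/0.8191 = 1515.1 kg/h.
Product V = 0.796×1515.1 = 1206 kg/h.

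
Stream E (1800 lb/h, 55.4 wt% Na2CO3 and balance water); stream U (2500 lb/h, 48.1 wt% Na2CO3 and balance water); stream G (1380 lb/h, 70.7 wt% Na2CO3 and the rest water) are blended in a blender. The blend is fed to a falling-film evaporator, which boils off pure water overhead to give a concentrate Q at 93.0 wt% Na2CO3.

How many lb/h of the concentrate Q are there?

Na2CO3 entering = 1800×0.554 + 2500×0.481 + 1380×0.707 = 3175.4 lb/h.
All Na2CO3 reports to Q, so Q = 3175.4/0.930 = 3414.4 lb/h.

3414 lb/h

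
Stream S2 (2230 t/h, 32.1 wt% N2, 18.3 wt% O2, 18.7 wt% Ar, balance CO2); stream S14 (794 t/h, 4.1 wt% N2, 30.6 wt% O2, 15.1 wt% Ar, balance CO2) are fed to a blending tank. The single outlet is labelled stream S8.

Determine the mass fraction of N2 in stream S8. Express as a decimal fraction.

Total flow out = 2230 + 794 = 3024 t/h.
N2 in = 2230×0.321 + 794×0.041 = 748.38 t/h.
N2 mass fraction in S8 = 748.38/3024 = 0.2475.

0.2475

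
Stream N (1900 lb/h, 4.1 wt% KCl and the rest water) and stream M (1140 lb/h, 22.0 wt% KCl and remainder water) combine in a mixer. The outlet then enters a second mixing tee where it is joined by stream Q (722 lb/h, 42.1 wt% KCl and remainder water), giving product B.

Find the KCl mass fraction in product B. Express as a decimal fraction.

0.168

Overall, product flow = 3762 lb/h.
KCl in = 1900×0.041 + 1140×0.220 + 722×0.421 = 632.66 lb/h.
KCl fraction in B = 0.168.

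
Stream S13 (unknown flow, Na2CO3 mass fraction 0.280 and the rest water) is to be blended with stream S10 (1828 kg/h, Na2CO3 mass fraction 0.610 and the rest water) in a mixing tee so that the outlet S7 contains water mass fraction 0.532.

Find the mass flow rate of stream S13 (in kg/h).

1381 kg/h

Let S13 be the unknown flow. Total out = 1828 + S13.
water balance: 712.92 + 0.720·S13 = 0.532·(1828 + S13)
(0.720 − 0.532)·S13 = 0.532×1828 − 712.92 = 259.58
S13 = 259.58 / 0.188 = 1380.7 kg/h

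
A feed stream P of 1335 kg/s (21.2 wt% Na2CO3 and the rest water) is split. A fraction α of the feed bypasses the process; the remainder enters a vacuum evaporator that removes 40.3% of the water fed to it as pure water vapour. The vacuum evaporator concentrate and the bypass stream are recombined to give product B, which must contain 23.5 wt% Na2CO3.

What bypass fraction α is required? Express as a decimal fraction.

All 1335×0.212 = 283.02 kg/s of Na2CO3 reaches B, so B = 283.02/0.235 = 1204.3 kg/s and vapour = 130.66 kg/s.
The evaporator receives (1−α)·1335 of feed at 0.788 water and removes 0.403 of that water:
0.403×0.788×(1−α)×1335 = 130.66
(1−α) = 130.66/423.95 = 0.3082;  α = 0.6918.

0.692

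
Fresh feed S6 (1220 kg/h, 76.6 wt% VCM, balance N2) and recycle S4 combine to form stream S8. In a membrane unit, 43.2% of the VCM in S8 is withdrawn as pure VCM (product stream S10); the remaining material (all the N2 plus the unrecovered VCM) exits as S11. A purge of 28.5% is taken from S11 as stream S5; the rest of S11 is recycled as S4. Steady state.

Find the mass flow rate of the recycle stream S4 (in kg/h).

N2 enters only via S6 and leaves only via the purge: 1220×0.234 = 0.285×(N2 in S11), and the membrane unit passes all N2, so N2 in S8 = N2 in S11 = 1001.7 kg/h.
VCM in S8: m_A = 1220×0.766 + (1−0.285)·(1−0.432)·m_A, so m_A = 934.52/0.5939 = 1573.6 kg/h.
S11 = (1−0.432)×1573.6 + 1001.7 = 1895.5 kg/h.
Recycle S4 = (1−0.285)×1895.5 = 1355.3 kg/h.

1355 kg/h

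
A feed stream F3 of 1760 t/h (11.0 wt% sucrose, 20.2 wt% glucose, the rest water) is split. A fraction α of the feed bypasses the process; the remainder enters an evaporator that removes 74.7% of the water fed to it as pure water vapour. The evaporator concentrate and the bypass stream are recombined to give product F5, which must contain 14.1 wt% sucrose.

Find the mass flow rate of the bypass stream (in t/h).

All 1760×0.110 = 193.6 t/h of sucrose reaches F5, so F5 = 193.6/0.141 = 1373 t/h and vapour = 386.95 t/h.
The evaporator receives (1−α)·1760 of feed at 0.688 water and removes 0.747 of that water:
0.747×0.688×(1−α)×1760 = 386.95
(1−α) = 386.95/904.53 = 0.4278;  α = 0.5722.
Bypass flow = 0.5722×1760 = 1007.1 t/h.

1007 t/h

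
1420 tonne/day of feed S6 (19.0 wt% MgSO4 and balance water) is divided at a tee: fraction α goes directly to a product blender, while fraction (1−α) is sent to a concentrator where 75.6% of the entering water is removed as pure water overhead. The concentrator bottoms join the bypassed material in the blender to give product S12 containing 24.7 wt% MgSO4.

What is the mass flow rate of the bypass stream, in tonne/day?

884.9 tonne/day

All 1420×0.190 = 269.8 tonne/day of MgSO4 reaches S12, so S12 = 269.8/0.247 = 1092.3 tonne/day and vapour = 327.69 tonne/day.
The evaporator receives (1−α)·1420 of feed at 0.810 water and removes 0.756 of that water:
0.756×0.810×(1−α)×1420 = 327.69
(1−α) = 327.69/869.55 = 0.3769;  α = 0.6231.
Bypass flow = 0.6231×1420 = 884.87 tonne/day.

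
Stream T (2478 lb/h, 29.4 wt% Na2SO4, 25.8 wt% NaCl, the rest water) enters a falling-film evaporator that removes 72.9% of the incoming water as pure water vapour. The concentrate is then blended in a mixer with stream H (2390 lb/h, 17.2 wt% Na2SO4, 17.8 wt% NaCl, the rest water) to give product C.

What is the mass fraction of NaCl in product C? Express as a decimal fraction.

0.262

Vapour removed = 0.729×0.448×2478 = 809.29 lb/h; concentrate = 1668.7 lb/h.
NaCl reaching the mixer = 639.32 (from concentrate) + 2390×0.178 = 1064.7 lb/h.
Product flow = 1668.7 + 2390 = 4058.7 lb/h; NaCl fraction = 0.262.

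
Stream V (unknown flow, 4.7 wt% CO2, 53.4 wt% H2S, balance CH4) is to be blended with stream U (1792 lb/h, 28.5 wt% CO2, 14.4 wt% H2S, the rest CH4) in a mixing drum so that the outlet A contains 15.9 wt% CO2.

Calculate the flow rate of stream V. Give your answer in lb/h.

2016 lb/h

Let V be the unknown flow. Total out = 1792 + V.
CO2 balance: 510.72 + 0.047·V = 0.159·(1792 + V)
(0.047 − 0.159)·V = 0.159×1792 − 510.72 = -225.79
V = -225.79 / -0.112 = 2016 lb/h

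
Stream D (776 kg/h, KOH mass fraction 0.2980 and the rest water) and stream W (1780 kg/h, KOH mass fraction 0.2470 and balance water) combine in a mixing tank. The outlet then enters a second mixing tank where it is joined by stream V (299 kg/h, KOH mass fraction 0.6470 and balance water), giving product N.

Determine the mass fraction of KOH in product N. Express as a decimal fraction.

0.3028

Overall, product flow = 2855 kg/h.
KOH in = 776×0.298 + 1780×0.247 + 299×0.647 = 864.36 kg/h.
KOH fraction in N = 0.3028.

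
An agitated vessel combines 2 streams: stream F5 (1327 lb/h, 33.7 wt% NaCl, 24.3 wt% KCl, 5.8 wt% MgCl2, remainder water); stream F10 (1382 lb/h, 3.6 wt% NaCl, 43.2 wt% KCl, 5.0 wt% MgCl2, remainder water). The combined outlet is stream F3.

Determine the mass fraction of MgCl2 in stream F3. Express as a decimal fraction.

0.054

Total flow out = 1327 + 1382 = 2709 lb/h.
MgCl2 in = 1327×0.058 + 1382×0.050 = 146.07 lb/h.
MgCl2 mass fraction in F3 = 146.07/2709 = 0.054.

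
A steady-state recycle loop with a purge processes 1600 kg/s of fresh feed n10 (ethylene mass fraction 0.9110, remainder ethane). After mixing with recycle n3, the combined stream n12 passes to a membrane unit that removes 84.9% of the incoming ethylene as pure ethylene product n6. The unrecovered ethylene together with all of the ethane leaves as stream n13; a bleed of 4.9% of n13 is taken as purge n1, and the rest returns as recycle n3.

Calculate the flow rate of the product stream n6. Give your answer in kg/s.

1445 kg/s

ethylene in n12: m_A = 1600×0.911 + (1−0.049)·(1−0.849)·m_A, so m_A = 1457.6/0.8564 = 1702 kg/s.
Product n6 = 0.849×1702 = 1445 kg/s.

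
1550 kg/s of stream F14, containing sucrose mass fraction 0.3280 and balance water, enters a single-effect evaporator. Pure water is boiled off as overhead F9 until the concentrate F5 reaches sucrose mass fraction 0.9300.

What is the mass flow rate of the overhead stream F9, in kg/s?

sucrose is conserved: 1550×0.328 = 508.4 kg/s all reports to the concentrate.
Concentrate = 508.4/(target fraction) = 546.67 kg/s.
Overhead = 1550 − 546.67 = 1003.3 kg/s.

1003 kg/s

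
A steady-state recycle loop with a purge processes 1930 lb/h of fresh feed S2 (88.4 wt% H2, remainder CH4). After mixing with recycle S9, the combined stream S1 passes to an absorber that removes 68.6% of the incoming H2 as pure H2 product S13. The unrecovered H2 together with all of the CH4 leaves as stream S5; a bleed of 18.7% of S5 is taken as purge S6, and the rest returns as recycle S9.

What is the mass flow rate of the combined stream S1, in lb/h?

CH4 enters only via S2 and leaves only via the purge: 1930×0.116 = 0.187×(CH4 in S5), and the absorber passes all CH4, so CH4 in S1 = CH4 in S5 = 1197.2 lb/h.
H2 in S1: m_A = 1930×0.884 + (1−0.187)·(1−0.686)·m_A, so m_A = 1706.1/0.7447 = 2291 lb/h.
S1 = 2291 + 1197.2 = 3488.2 lb/h.

3488 lb/h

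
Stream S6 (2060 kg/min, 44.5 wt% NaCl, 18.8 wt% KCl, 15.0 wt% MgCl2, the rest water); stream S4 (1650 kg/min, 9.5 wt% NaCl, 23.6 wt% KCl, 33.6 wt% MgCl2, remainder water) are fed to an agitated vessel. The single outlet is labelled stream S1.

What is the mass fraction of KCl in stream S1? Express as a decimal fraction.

0.209

Total flow out = 2060 + 1650 = 3710 kg/min.
KCl in = 2060×0.188 + 1650×0.236 = 776.68 kg/min.
KCl mass fraction in S1 = 776.68/3710 = 0.209.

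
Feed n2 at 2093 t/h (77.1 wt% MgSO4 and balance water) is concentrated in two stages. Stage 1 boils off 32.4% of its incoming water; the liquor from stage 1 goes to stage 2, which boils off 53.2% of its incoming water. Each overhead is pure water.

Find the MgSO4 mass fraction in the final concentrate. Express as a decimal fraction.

water in feed = 2093×0.229 = 479.3 t/h.
After stage 1: water left = (1−0.324)×479.3 = 324; stream total = 1937.7 t/h.
After stage 2: water left = (1−0.532)×324 = 151.63; final concentrate = 1765.3 t/h.
MgSO4 fraction = 1613.7/1765.3 = 0.914.

0.914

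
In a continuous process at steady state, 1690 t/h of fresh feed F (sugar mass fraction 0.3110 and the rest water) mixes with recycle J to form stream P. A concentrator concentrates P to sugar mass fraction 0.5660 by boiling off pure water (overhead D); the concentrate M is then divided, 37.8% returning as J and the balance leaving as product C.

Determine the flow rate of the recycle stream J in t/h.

Overall sugar balance (none leaves overhead): sugar in fresh feed = sugar in product, i.e. 1690×0.311 = (1−0.378)·M·0.566.
M = 525.59/(0.566×0.622) = 1492.9 t/h.
Recycle J = 0.378×1492.9 = 564.33 t/h.

564.3 t/h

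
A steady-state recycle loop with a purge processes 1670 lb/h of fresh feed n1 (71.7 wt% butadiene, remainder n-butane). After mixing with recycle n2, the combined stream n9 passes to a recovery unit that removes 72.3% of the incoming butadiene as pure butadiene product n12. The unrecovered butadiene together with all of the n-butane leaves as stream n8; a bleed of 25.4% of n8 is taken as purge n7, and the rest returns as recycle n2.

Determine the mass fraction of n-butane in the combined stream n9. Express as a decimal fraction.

n-butane enters only via n1 and leaves only via the purge: 1670×0.283 = 0.254×(n-butane in n8), and the recovery unit passes all n-butane, so n-butane in n9 = n-butane in n8 = 1860.7 lb/h.
butadiene in n9: m_A = 1670×0.717 + (1−0.254)·(1−0.723)·m_A, so m_A = 1197.4/0.7934 = 1509.3 lb/h.
n9 = 1509.3 + 1860.7 = 3369.9 lb/h.
n-butane fraction in n9 = 1860.7/3369.9 = 0.552.

0.552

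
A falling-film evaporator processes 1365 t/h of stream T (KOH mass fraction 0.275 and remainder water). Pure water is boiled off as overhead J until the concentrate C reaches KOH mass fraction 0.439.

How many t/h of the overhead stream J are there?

509.9 t/h

KOH is conserved: 1365×0.275 = 375.38 t/h all reports to the concentrate.
Concentrate = 375.38/(target fraction) = 855.07 t/h.
Overhead = 1365 − 855.07 = 509.93 t/h.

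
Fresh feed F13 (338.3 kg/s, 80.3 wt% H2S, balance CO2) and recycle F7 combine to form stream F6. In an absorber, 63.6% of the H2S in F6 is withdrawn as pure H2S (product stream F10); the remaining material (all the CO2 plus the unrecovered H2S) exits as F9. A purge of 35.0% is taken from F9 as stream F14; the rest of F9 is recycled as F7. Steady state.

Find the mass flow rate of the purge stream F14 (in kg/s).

CO2 enters only via F13 and leaves only via the purge: 338.3×0.197 = 0.350×(CO2 in F9), and the absorber passes all CO2, so CO2 in F6 = CO2 in F9 = 190.41 kg/s.
H2S in F6: m_A = 338.3×0.803 + (1−0.350)·(1−0.636)·m_A, so m_A = 271.65/0.7634 = 355.85 kg/s.
F9 = (1−0.636)×355.85 + 190.41 = 319.94 kg/s.
Purge F14 = 0.350×319.94 = 111.98 kg/s.

112 kg/s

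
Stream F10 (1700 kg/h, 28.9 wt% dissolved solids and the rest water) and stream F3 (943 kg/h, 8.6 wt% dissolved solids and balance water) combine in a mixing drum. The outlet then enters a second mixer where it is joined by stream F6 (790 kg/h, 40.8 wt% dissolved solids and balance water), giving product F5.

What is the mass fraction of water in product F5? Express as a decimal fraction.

Overall, product flow = 3433 kg/h.
water in = 1700×0.711 + 943×0.914 + 790×0.592 = 2538.3 kg/h.
water fraction in F5 = 0.739.

0.739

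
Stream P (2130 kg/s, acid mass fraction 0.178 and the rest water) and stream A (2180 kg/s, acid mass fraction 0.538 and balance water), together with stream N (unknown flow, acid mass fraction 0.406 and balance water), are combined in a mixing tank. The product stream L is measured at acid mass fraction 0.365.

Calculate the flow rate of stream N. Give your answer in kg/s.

Let N be the unknown flow. Total out = 4310 + N.
acid balance: 1552 + 0.406·N = 0.365·(4310 + N)
(0.406 − 0.365)·N = 0.365×4310 − 1552 = 21.17
N = 21.17 / 0.041 = 516.34 kg/s

516.3 kg/s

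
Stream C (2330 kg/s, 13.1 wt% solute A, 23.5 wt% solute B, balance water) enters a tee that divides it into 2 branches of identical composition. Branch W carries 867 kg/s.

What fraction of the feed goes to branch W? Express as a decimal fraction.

0.372

Fraction to W = 867/2330 = 0.3721.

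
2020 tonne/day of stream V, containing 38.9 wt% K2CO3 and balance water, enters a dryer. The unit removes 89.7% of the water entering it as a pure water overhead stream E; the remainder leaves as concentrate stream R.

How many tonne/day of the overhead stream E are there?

water entering = 2020×0.611 = 1234.2 tonne/day; overhead removed = 0.897×1234.2 = 1107.1 tonne/day.

1107 tonne/day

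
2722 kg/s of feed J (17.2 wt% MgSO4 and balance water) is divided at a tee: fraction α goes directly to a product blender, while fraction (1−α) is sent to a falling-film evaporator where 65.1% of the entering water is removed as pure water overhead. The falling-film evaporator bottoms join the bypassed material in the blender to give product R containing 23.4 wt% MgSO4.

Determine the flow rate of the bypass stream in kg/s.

All 2722×0.172 = 468.18 kg/s of MgSO4 reaches R, so R = 468.18/0.234 = 2000.8 kg/s and vapour = 721.21 kg/s.
The evaporator receives (1−α)·2722 of feed at 0.828 water and removes 0.651 of that water:
0.651×0.828×(1−α)×2722 = 721.21
(1−α) = 721.21/1467.2 = 0.4915;  α = 0.5085.
Bypass flow = 0.5085×2722 = 1384 kg/s.

1384 kg/s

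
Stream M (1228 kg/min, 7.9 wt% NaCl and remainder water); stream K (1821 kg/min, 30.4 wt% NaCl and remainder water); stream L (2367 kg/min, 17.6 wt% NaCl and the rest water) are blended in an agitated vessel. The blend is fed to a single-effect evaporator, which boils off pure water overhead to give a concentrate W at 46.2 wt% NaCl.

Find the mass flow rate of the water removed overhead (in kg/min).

3106 kg/min

NaCl entering = 1228×0.079 + 1821×0.304 + 2367×0.176 = 1067.2 kg/min.
All NaCl reports to W, so W = 1067.2/0.462 = 2309.9 kg/min.
Total feed = 5416 kg/min; overhead = 5416 − 2309.9 = 3106.1 kg/min.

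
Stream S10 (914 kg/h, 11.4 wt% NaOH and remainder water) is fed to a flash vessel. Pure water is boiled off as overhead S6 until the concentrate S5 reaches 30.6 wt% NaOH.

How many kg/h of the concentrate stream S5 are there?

340.5 kg/h

NaOH is conserved: 914×0.114 = 104.2 kg/h all reports to the concentrate.
Concentrate = 104.2/(target fraction) = 340.51 kg/h.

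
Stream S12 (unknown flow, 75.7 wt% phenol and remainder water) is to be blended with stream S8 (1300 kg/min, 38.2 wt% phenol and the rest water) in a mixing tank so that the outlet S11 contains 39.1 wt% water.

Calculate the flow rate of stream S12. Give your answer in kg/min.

Let S12 be the unknown flow. Total out = 1300 + S12.
water balance: 803.4 + 0.243·S12 = 0.391·(1300 + S12)
(0.243 − 0.391)·S12 = 0.391×1300 − 803.4 = -295.1
S12 = -295.1 / -0.148 = 1993.9 kg/min

1994 kg/min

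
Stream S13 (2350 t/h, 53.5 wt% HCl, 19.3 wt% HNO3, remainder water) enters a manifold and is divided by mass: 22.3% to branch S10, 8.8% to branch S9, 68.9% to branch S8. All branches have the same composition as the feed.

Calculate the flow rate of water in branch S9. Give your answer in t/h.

56.25 t/h

Branch S9 total = 0.088×2350 = 206.8 t/h.
water in S9 = 0.272×206.8 = 56.25 t/h.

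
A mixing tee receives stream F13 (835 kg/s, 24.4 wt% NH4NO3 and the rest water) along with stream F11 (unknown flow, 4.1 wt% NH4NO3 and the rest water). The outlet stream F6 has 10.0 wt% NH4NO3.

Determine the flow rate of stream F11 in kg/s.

Let F11 be the unknown flow. Total out = 835 + F11.
NH4NO3 balance: 203.74 + 0.041·F11 = 0.100·(835 + F11)
(0.041 − 0.100)·F11 = 0.100×835 − 203.74 = -120.24
F11 = -120.24 / -0.059 = 2038 kg/s

2038 kg/s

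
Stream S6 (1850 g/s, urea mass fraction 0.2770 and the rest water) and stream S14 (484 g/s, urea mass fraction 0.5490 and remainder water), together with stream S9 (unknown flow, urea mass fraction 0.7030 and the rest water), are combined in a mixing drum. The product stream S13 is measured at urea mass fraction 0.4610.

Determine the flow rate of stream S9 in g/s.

1231 g/s

Let S9 be the unknown flow. Total out = 2334 + S9.
urea balance: 778.17 + 0.703·S9 = 0.461·(2334 + S9)
(0.703 − 0.461)·S9 = 0.461×2334 − 778.17 = 297.81
S9 = 297.81 / 0.242 = 1230.6 g/s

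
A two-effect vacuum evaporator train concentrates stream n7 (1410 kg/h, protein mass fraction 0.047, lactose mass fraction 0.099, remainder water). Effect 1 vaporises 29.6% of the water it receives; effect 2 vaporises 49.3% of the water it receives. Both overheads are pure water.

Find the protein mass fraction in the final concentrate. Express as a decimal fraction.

0.104

water in feed = 1410×0.854 = 1204.1 kg/h.
After stage 1: water left = (1−0.296)×1204.1 = 847.71; stream total = 1053.6 kg/h.
After stage 2: water left = (1−0.493)×847.71 = 429.79; final concentrate = 635.65 kg/h.
protein fraction = 66.27/635.65 = 0.104.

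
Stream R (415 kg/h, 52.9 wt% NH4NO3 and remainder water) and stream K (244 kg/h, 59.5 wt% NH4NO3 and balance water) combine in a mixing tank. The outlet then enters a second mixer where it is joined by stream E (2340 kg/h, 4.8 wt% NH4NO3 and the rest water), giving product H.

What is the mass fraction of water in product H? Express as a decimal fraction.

0.841

Overall, product flow = 2999 kg/h.
water in = 415×0.471 + 244×0.405 + 2340×0.952 = 2522 kg/h.
water fraction in H = 0.841.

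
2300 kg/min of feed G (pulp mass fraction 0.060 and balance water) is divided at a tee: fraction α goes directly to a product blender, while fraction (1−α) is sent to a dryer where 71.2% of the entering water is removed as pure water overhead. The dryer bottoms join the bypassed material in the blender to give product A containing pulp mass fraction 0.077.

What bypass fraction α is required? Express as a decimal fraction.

All 2300×0.060 = 138 kg/min of pulp reaches A, so A = 138/0.077 = 1792.2 kg/min and vapour = 507.79 kg/min.
The evaporator receives (1−α)·2300 of feed at 0.940 water and removes 0.712 of that water:
0.712×0.940×(1−α)×2300 = 507.79
(1−α) = 507.79/1539.3 = 0.3299;  α = 0.6701.

0.670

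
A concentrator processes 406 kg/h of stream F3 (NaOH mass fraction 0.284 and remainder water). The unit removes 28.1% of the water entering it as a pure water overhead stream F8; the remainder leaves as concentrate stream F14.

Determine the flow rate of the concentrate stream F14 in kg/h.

324.3 kg/h

water entering = 406×0.716 = 290.7 kg/h; overhead removed = 0.281×290.7 = 81.686 kg/h.
Concentrate = 406 − 81.686 = 324.31 kg/h.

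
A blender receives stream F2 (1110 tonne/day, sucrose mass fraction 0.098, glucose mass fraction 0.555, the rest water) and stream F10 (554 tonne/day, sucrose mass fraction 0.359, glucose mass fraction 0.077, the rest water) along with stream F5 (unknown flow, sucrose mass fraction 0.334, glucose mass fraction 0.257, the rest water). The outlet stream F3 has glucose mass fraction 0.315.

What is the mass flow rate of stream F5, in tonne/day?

2320 tonne/day

Let F5 be the unknown flow. Total out = 1664 + F5.
glucose balance: 658.71 + 0.257·F5 = 0.315·(1664 + F5)
(0.257 − 0.315)·F5 = 0.315×1664 − 658.71 = -134.55
F5 = -134.55 / -0.058 = 2319.8 tonne/day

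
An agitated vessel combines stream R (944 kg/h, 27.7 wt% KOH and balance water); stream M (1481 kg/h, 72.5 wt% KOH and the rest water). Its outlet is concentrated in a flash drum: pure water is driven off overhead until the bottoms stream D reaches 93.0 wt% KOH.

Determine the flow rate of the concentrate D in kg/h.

KOH entering = 944×0.277 + 1481×0.725 = 1335.2 kg/h.
All KOH reports to D, so D = 1335.2/0.930 = 1435.7 kg/h.

1436 kg/h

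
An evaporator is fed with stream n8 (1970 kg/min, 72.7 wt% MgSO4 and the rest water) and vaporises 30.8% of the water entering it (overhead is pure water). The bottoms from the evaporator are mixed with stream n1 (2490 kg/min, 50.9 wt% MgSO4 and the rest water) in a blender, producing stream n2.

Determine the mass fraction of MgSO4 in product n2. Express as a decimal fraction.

Vapour removed = 0.308×0.273×1970 = 165.65 kg/min; concentrate = 1804.4 kg/min.
MgSO4 reaching the mixer = 1432.2 (from concentrate) + 2490×0.509 = 2699.6 kg/min.
Product flow = 1804.4 + 2490 = 4294.4 kg/min; MgSO4 fraction = 0.629.

0.629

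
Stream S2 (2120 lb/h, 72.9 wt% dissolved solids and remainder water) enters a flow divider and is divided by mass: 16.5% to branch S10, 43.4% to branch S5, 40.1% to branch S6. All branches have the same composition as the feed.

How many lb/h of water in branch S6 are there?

230.4 lb/h

Branch S6 total = 0.401×2120 = 850.12 lb/h.
water in S6 = 0.271×850.12 = 230.38 lb/h.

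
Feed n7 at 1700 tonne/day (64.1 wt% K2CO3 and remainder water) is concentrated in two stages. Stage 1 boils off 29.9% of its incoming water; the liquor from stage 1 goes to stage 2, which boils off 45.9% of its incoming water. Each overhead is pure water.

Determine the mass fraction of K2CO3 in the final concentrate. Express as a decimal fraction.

0.825

water in feed = 1700×0.359 = 610.3 tonne/day.
After stage 1: water left = (1−0.299)×610.3 = 427.82; stream total = 1517.5 tonne/day.
After stage 2: water left = (1−0.459)×427.82 = 231.45; final concentrate = 1321.2 tonne/day.
K2CO3 fraction = 1089.7/1321.2 = 0.825.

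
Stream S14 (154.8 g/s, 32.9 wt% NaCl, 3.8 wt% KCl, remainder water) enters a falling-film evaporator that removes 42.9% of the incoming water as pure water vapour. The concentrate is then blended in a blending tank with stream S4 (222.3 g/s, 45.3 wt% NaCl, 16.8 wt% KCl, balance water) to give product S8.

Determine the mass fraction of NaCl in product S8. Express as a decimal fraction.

Vapour removed = 0.429×0.633×154.8 = 42.037 g/s; concentrate = 112.76 g/s.
NaCl reaching the mixer = 50.929 (from concentrate) + 222.3×0.453 = 151.63 g/s.
Product flow = 112.76 + 222.3 = 335.06 g/s; NaCl fraction = 0.453.

0.453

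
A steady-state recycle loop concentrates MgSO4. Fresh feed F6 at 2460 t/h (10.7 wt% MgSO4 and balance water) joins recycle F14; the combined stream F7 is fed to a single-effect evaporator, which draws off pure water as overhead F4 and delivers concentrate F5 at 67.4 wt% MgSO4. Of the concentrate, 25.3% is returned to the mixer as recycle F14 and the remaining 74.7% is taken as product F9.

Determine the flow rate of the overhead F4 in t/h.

2069 t/h

Overall MgSO4 balance (none leaves overhead): MgSO4 in fresh feed = MgSO4 in product, i.e. 2460×0.107 = (1−0.253)·F5·0.674.
F5 = 263.22/(0.674×0.747) = 522.8 t/h.
Recycle F14 = 0.253×522.8 = 132.27 t/h.
Combined feed F7 = 2460 + 132.27 = 2592.3 t/h.
Overhead F4 = F7 − F5 = 2592.3 − 522.8 = 2069.5 t/h.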